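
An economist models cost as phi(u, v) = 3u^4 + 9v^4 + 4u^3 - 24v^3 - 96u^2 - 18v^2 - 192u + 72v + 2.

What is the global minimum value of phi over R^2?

phi(u,v) separates as P(u) + Q(v) + 2, so its minimum is min P + min Q + 2.
P'(u) = 12(u - 4)(u + 1)(u + 4) vanishes at u ∈ {-4, -1, 4}; Q'(v) = 36(v - 2)(v - 1)(v + 1) vanishes at v ∈ {-1, 1, 2}.
Local minima of P (where P''>0): P(-4)=-256, P(4)=-1280. Local minima of Q: Q(-1)=-57, Q(2)=24.
So the global minimum of phi is P(4) + Q(-1) + 2 = -1280 − 57 + 2 = -1335, attained at (4, -1).

-1335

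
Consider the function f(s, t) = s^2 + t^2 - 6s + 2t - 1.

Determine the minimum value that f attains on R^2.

-11

f(s,t) separates as P(s) + Q(t) − 1, so its minimum is min P + min Q − 1.
P'(s) = 2s - 6 vanishes at s ∈ {3}; Q'(t) = 2(t + 1) vanishes at t ∈ {-1}.
Local minima of P (where P''>0): P(3)=-9. Local minima of Q: Q(-1)=-1.
So the global minimum of f is P(3) + Q(-1) − 1 = -9 − 1 − 1 = -11, attained at (3, -1).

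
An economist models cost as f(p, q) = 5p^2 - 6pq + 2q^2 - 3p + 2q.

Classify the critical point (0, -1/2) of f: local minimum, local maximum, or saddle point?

local minimum

The Hessian of f is constant: H = [[10, -6], [-6, 4]].
det(H) = 10·4 − (-6)² = 4.
det(H) > 0 and tr(H) = 14 > 0, so H is positive definite and the point is a local minimum.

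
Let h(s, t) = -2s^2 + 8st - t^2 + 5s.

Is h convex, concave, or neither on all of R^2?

neither

h is quadratic, so its Hessian is the constant matrix H = [[-4, 8], [8, -2]].
det(H) = -56, tr(H) = -6.
det(H) < 0, so H is indefinite: neither convex nor concave.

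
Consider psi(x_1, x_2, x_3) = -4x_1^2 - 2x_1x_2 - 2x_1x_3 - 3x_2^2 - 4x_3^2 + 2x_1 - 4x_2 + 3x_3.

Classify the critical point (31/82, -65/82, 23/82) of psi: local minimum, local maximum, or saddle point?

The Hessian is constant: H = [[-8, -2, -2], [-2, -6, 0], [-2, 0, -8]].
Leading principal minors: Δ₁ = -8, Δ₂ = 44, Δ₃ = -328.
The minors alternate sign starting negative (−, +, −), so H is negative definite: a local maximum.

local maximum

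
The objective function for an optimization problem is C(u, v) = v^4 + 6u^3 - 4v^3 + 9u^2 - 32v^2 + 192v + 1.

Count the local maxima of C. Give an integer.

C separates as a function of u plus a function of v, so ∇C=0 decouples.
∂C/∂u = 18u(u + 1) = 0 at u ∈ {-1, 0}; ∂C/∂v = 4(v - 4)(v - 3)(v + 4) = 0 at v ∈ {-4, 3, 4}.
The Hessian is diagonal: diag(C_uu, C_vv). Second derivatives: C_uu(-1)=-18, C_uu(0)=18; C_vv(-4)=224, C_vv(3)=-28, C_vv(4)=32.
Local maxima occur where both diagonal entries negative: (-1, 3). Count: 1.

1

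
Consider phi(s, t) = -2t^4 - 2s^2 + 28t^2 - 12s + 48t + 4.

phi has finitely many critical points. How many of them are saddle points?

1

phi separates as a function of s plus a function of t, so ∇phi=0 decouples.
∂phi/∂s = -4(s + 3) = 0 at s ∈ {-3}; ∂phi/∂t = -8(t - 3)(t + 1)(t + 2) = 0 at t ∈ {-2, -1, 3}.
The Hessian is diagonal: diag(phi_ss, phi_tt). Second derivatives: phi_ss(-3)=-4; phi_tt(-2)=-40, phi_tt(-1)=32, phi_tt(3)=-160.
Saddle points occur where the two diagonal entries have opposite signs: (-3, -1). Count: 1.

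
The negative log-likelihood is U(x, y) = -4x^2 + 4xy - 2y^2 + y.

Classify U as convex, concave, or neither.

concave

U is quadratic, so its Hessian is the constant matrix H = [[-8, 4], [4, -4]].
det(H) = 16, tr(H) = -12.
det(H) > 0 and tr(H) < 0, so H is negative definite everywhere: concave.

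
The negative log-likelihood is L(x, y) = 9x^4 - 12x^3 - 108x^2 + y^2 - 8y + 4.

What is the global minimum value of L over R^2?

-579

L(x,y) separates as P(x) + Q(y) + 4, so its minimum is min P + min Q + 4.
P'(x) = 36x(x - 3)(x + 2) vanishes at x ∈ {-2, 0, 3}; Q'(y) = 2y - 8 vanishes at y ∈ {4}.
Local minima of P (where P''>0): P(-2)=-192, P(3)=-567. Local minima of Q: Q(4)=-16.
So the global minimum of L is P(3) + Q(4) + 4 = -567 − 16 + 4 = -579, attained at (3, 4).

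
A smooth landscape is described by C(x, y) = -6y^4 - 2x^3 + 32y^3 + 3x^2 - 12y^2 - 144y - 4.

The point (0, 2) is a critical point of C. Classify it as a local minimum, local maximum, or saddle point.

local minimum

The mixed partial ∂²C/∂x∂y is 0, so the Hessian at any point is diag(C_xx, C_yy) = diag(6(-2x + 1), 24(-3y^2 + 8y - 1)).
At (0, 2): H = diag(6, 72).
Both eigenvalues are positive, so H is positive definite: a local minimum.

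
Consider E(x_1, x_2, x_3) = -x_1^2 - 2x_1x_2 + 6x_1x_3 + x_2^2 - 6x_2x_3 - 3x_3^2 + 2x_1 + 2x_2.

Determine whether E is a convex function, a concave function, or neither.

neither

E is quadratic, so its Hessian is the constant matrix H = [[-2, -2, 6], [-2, 2, -6], [6, -6, -6]].
Leading principal minors: -2, -8, 192.
Neither pattern holds ⇒ H is indefinite ⇒ neither convex nor concave.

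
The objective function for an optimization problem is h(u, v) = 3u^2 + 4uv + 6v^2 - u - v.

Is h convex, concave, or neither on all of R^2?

convex

h is quadratic, so its Hessian is the constant matrix H = [[6, 4], [4, 12]].
det(H) = 56, tr(H) = 18.
det(H) > 0 and tr(H) > 0, so H is positive definite everywhere: convex.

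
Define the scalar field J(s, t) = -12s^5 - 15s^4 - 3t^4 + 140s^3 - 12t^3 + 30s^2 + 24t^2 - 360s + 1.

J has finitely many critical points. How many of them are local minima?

J separates as a function of s plus a function of t, so ∇J=0 decouples.
∂J/∂s = -60(s - 2)(s - 1)(s + 1)(s + 3) = 0 at s ∈ {-3, -1, 1, 2}; ∂J/∂t = -12t(t - 1)(t + 4) = 0 at t ∈ {-4, 0, 1}.
The Hessian is diagonal: diag(J_ss, J_tt). Second derivatives: J_ss(-3)=2400, J_ss(-1)=-720, J_ss(1)=480, J_ss(2)=-900; J_tt(-4)=-240, J_tt(0)=48, J_tt(1)=-60.
Local minima occur where both diagonal entries positive: (-3, 0), (1, 0). Count: 2.

2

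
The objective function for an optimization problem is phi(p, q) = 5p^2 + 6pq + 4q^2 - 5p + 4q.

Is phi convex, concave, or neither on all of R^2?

phi is quadratic, so its Hessian is the constant matrix H = [[10, 6], [6, 8]].
det(H) = 44, tr(H) = 18.
det(H) > 0 and tr(H) > 0, so H is positive definite everywhere: convex.

convex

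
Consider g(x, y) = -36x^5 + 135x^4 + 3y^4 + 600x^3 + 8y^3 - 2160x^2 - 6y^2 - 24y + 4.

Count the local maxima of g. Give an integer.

2

g separates as a function of x plus a function of y, so ∇g=0 decouples.
∂g/∂x = -180x(x - 4)(x - 2)(x + 3) = 0 at x ∈ {-3, 0, 2, 4}; ∂g/∂y = 12(y - 1)(y + 1)(y + 2) = 0 at y ∈ {-2, -1, 1}.
The Hessian is diagonal: diag(g_xx, g_yy). Second derivatives: g_xx(-3)=18900, g_xx(0)=-4320, g_xx(2)=3600, g_xx(4)=-10080; g_yy(-2)=36, g_yy(-1)=-24, g_yy(1)=72.
Local maxima occur where both diagonal entries negative: (0, -1), (4, -1). Count: 2.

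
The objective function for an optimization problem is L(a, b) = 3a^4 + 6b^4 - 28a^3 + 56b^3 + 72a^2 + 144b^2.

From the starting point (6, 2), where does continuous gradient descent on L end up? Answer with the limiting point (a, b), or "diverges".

L is separable, so gradient descent decouples: a follows -∂L/∂a, b follows -∂L/∂b.
∂L/∂a = 12a(a - 4)(a - 3); at a=6 this is 432, so a decreases.
∂L/∂b = 24b(b + 3)(b + 4); at b=2 this is 1440, so b decreases.
a converges to its nearest critical value 4 (a local min of the a-part); b converges to 0. The iterate converges to (4, 0).

(4, 0)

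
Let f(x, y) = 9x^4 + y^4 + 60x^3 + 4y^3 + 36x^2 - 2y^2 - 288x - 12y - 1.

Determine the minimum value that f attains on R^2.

-193

f(x,y) separates as P(x) + Q(y) − 1, so its minimum is min P + min Q − 1.
P'(x) = 36(x - 1)(x + 2)(x + 4) vanishes at x ∈ {-4, -2, 1}; Q'(y) = 4(y - 1)(y + 1)(y + 3) vanishes at y ∈ {-3, -1, 1}.
Local minima of P (where P''>0): P(-4)=192, P(1)=-183. Local minima of Q: Q(-3)=-9, Q(1)=-9.
So the global minimum of f is P(1) + Q(-3) − 1 = -183 − 9 − 1 = -193, attained at (1, -3).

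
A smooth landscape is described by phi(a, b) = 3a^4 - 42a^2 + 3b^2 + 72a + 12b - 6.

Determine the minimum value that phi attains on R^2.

phi(a,b) separates as P(a) + Q(b) − 6, so its minimum is min P + min Q − 6.
P'(a) = 12(a - 2)(a - 1)(a + 3) vanishes at a ∈ {-3, 1, 2}; Q'(b) = 6b + 12 vanishes at b ∈ {-2}.
Local minima of P (where P''>0): P(-3)=-351, P(2)=24. Local minima of Q: Q(-2)=-12.
So the global minimum of phi is P(-3) + Q(-2) − 6 = -351 − 12 − 6 = -369, attained at (-3, -2).

-369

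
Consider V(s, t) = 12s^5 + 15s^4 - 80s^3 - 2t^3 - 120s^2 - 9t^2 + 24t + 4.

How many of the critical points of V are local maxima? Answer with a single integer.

V separates as a function of s plus a function of t, so ∇V=0 decouples.
∂V/∂s = 60s(s - 2)(s + 1)(s + 2) = 0 at s ∈ {-2, -1, 0, 2}; ∂V/∂t = -6(t - 1)(t + 4) = 0 at t ∈ {-4, 1}.
The Hessian is diagonal: diag(V_ss, V_tt). Second derivatives: V_ss(-2)=-480, V_ss(-1)=180, V_ss(0)=-240, V_ss(2)=1440; V_tt(-4)=30, V_tt(1)=-30.
Local maxima occur where both diagonal entries negative: (-2, 1), (0, 1). Count: 2.

2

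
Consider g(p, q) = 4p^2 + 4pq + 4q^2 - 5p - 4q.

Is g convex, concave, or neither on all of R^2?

convex

g is quadratic, so its Hessian is the constant matrix H = [[8, 4], [4, 8]].
det(H) = 48, tr(H) = 16.
det(H) > 0 and tr(H) > 0, so H is positive definite everywhere: convex.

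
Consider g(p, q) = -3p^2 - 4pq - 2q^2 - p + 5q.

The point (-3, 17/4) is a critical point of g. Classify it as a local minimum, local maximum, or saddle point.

local maximum

The Hessian of g is constant: H = [[-6, -4], [-4, -4]].
det(H) = (-6)·(-4) − (-4)² = 8.
det(H) > 0 and tr(H) = -10 < 0, so H is negative definite and the point is a local maximum.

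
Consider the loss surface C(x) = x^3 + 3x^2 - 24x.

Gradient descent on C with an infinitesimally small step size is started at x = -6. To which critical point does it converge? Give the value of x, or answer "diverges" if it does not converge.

diverges

C'(x) = 3(x - 2)(x + 4), so C'(-6) = 48.
Gradient descent moves in the -C' direction, i.e. x is decreasing.
There is no critical point below x=-6, and C' keeps the same sign, so the iterate runs off to −∞.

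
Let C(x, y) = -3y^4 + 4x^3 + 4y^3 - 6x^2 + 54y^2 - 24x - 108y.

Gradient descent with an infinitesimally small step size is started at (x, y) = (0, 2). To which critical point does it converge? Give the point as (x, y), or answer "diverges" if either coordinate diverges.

C is separable, so gradient descent decouples: x follows -∂C/∂x, y follows -∂C/∂y.
∂C/∂x = 12(x - 2)(x + 1); at x=0 this is -24, so x increases.
∂C/∂y = -12(y - 3)(y - 1)(y + 3); at y=2 this is 60, so y decreases.
x converges to its nearest critical value 2 (a local min of the x-part); y converges to 1. The iterate converges to (2, 1).

(2, 1)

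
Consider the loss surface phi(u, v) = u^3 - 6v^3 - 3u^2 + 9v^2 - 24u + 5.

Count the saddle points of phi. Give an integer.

2

phi separates as a function of u plus a function of v, so ∇phi=0 decouples.
∂phi/∂u = 3(u - 4)(u + 2) = 0 at u ∈ {-2, 4}; ∂phi/∂v = -18v(v - 1) = 0 at v ∈ {0, 1}.
The Hessian is diagonal: diag(phi_uu, phi_vv). Second derivatives: phi_uu(-2)=-18, phi_uu(4)=18; phi_vv(0)=18, phi_vv(1)=-18.
Saddle points occur where the two diagonal entries have opposite signs: (-2, 0), (4, 1). Count: 2.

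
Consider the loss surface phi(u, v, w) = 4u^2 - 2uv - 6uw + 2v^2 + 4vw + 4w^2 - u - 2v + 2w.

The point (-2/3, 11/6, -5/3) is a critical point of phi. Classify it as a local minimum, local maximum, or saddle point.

The Hessian is constant: H = [[8, -2, -6], [-2, 4, 4], [-6, 4, 8]].
Leading principal minors: Δ₁ = 8, Δ₂ = 28, Δ₃ = 48.
All leading minors are positive, so H is positive definite: a local minimum.

local minimum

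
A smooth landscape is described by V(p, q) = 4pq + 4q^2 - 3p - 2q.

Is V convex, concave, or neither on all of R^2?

V is quadratic, so its Hessian is the constant matrix H = [[0, 4], [4, 8]].
det(H) = -16, tr(H) = 8.
det(H) < 0, so H is indefinite: neither convex nor concave.

neither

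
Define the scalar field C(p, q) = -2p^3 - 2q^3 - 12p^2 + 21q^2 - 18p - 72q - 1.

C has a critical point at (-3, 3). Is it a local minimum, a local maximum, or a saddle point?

The mixed partial ∂²C/∂p∂q is 0, so the Hessian at any point is diag(C_pp, C_qq) = diag(-12(p + 2), 6(-2q + 7)).
At (-3, 3): H = diag(12, 6).
Both eigenvalues are positive, so H is positive definite: a local minimum.

local minimum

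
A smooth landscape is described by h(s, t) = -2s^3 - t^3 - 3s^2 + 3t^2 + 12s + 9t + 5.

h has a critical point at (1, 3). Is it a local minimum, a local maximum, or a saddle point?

The mixed partial ∂²h/∂s∂t is 0, so the Hessian at any point is diag(h_ss, h_tt) = diag(-6(2s + 1), 6(-t + 1)).
At (1, 3): H = diag(-18, -12).
Both eigenvalues are negative, so H is negative definite: a local maximum.

local maximum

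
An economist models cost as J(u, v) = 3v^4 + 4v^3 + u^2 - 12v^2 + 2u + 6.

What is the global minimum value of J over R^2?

J(u,v) separates as P(u) + Q(v) + 6, so its minimum is min P + min Q + 6.
P'(u) = 2u + 2 vanishes at u ∈ {-1}; Q'(v) = 12v(v - 1)(v + 2) vanishes at v ∈ {-2, 0, 1}.
Local minima of P (where P''>0): P(-1)=-1. Local minima of Q: Q(-2)=-32, Q(1)=-5.
So the global minimum of J is P(-1) + Q(-2) + 6 = -1 − 32 + 6 = -27, attained at (-1, -2).

-27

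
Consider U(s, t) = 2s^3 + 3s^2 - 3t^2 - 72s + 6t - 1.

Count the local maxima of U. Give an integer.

1

U separates as a function of s plus a function of t, so ∇U=0 decouples.
∂U/∂s = 6(s - 3)(s + 4) = 0 at s ∈ {-4, 3}; ∂U/∂t = -6(t - 1) = 0 at t ∈ {1}.
The Hessian is diagonal: diag(U_ss, U_tt). Second derivatives: U_ss(-4)=-42, U_ss(3)=42; U_tt(1)=-6.
Local maxima occur where both diagonal entries negative: (-4, 1). Count: 1.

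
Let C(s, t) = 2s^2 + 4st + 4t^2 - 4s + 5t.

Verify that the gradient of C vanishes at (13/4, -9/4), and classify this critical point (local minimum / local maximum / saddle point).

local minimum

∇C = (4s + 4t - 4, 4s + 8t + 5); substituting (13/4, -9/4) gives ∇C = (0, 0), so (13/4, -9/4) is indeed a critical point.
The Hessian of C is constant: H = [[4, 4], [4, 8]].
det(H) = 4·8 − 4² = 16.
det(H) > 0 and tr(H) = 12 > 0, so H is positive definite and the point is a local minimum.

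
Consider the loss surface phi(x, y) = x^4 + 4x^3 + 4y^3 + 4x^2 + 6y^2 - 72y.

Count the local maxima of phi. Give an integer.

1

phi separates as a function of x plus a function of y, so ∇phi=0 decouples.
∂phi/∂x = 4x(x + 1)(x + 2) = 0 at x ∈ {-2, -1, 0}; ∂phi/∂y = 12(y - 2)(y + 3) = 0 at y ∈ {-3, 2}.
The Hessian is diagonal: diag(phi_xx, phi_yy). Second derivatives: phi_xx(-2)=8, phi_xx(-1)=-4, phi_xx(0)=8; phi_yy(-3)=-60, phi_yy(2)=60.
Local maxima occur where both diagonal entries negative: (-1, -3). Count: 1.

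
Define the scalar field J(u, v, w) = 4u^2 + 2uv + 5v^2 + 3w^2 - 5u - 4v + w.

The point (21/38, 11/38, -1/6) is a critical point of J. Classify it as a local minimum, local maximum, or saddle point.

The Hessian is constant: H = [[8, 2, 0], [2, 10, 0], [0, 0, 6]].
Leading principal minors: Δ₁ = 8, Δ₂ = 76, Δ₃ = 456.
All leading minors are positive, so H is positive definite: a local minimum.

local minimum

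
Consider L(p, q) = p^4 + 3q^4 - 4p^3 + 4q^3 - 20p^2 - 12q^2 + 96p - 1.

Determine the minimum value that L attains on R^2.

-312

L(p,q) separates as A(p) + B(q) − 1, so its minimum is min A + min B − 1.
A'(p) = 4(p - 4)(p - 2)(p + 3) vanishes at p ∈ {-3, 2, 4}; B'(q) = 12q(q - 1)(q + 2) vanishes at q ∈ {-2, 0, 1}.
Local minima of A (where A''>0): A(-3)=-279, A(4)=64. Local minima of B: B(-2)=-32, B(1)=-5.
So the global minimum of L is A(-3) + B(-2) − 1 = -279 − 32 − 1 = -312, attained at (-3, -2).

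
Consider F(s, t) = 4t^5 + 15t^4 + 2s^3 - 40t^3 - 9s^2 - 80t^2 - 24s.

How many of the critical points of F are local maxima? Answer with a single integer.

2

F separates as a function of s plus a function of t, so ∇F=0 decouples.
∂F/∂s = 6(s - 4)(s + 1) = 0 at s ∈ {-1, 4}; ∂F/∂t = 20t(t - 2)(t + 1)(t + 4) = 0 at t ∈ {-4, -1, 0, 2}.
The Hessian is diagonal: diag(F_ss, F_tt). Second derivatives: F_ss(-1)=-30, F_ss(4)=30; F_tt(-4)=-1440, F_tt(-1)=180, F_tt(0)=-160, F_tt(2)=720.
Local maxima occur where both diagonal entries negative: (-1, -4), (-1, 0). Count: 2.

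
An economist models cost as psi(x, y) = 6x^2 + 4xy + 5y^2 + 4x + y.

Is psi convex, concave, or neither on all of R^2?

psi is quadratic, so its Hessian is the constant matrix H = [[12, 4], [4, 10]].
det(H) = 104, tr(H) = 22.
det(H) > 0 and tr(H) > 0, so H is positive definite everywhere: convex.

convex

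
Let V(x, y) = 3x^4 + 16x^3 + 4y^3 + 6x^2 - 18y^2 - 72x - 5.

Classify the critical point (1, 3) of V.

The mixed partial ∂²V/∂x∂y is 0, so the Hessian at any point is diag(V_xx, V_yy) = diag(12(3x^2 + 8x + 1), 12(2y - 3)).
At (1, 3): H = diag(144, 36).
Both eigenvalues are positive, so H is positive definite: a local minimum.

local minimum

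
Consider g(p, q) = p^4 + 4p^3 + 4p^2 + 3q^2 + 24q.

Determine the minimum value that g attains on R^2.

-48

g(p,q) separates as A(p) + B(q), so its minimum is min A + min B.
A'(p) = 4p(p + 1)(p + 2) vanishes at p ∈ {-2, -1, 0}; B'(q) = 6q + 24 vanishes at q ∈ {-4}.
Local minima of A (where A''>0): A(-2)=0, A(0)=0. Local minima of B: B(-4)=-48.
So the global minimum of g is A(-2) + B(-4) = 0 − 48 = -48, attained at (-2, -4).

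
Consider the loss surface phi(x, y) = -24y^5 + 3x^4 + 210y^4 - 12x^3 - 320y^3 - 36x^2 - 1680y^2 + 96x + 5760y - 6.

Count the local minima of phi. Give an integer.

4

phi separates as a function of x plus a function of y, so ∇phi=0 decouples.
∂phi/∂x = 12(x - 4)(x - 1)(x + 2) = 0 at x ∈ {-2, 1, 4}; ∂phi/∂y = -120(y - 4)(y - 3)(y - 2)(y + 2) = 0 at y ∈ {-2, 2, 3, 4}.
The Hessian is diagonal: diag(phi_xx, phi_yy). Second derivatives: phi_xx(-2)=216, phi_xx(1)=-108, phi_xx(4)=216; phi_yy(-2)=14400, phi_yy(2)=-960, phi_yy(3)=600, phi_yy(4)=-1440.
Local minima occur where both diagonal entries positive: (-2, -2), (-2, 3), (4, -2), (4, 3). Count: 4.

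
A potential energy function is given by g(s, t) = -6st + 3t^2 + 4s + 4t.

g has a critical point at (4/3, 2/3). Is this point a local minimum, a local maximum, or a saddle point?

The Hessian of g is constant: H = [[0, -6], [-6, 6]].
det(H) = 0·6 − (-6)² = -36.
Since det(H) < 0, H is indefinite and the critical point is a saddle point.

saddle point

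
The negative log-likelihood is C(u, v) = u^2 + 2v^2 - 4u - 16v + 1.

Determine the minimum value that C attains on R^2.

-35

C(u,v) separates as P(u) + Q(v) + 1, so its minimum is min P + min Q + 1.
P'(u) = 2u - 4 vanishes at u ∈ {2}; Q'(v) = 4v - 16 vanishes at v ∈ {4}.
Local minima of P (where P''>0): P(2)=-4. Local minima of Q: Q(4)=-32.
So the global minimum of C is P(2) + Q(4) + 1 = -4 − 32 + 1 = -35, attained at (2, 4).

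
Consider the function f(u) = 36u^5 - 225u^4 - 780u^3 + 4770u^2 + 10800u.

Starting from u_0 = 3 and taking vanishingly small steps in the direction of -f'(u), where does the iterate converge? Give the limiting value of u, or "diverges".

f'(u) = 180(u - 5)(u - 4)(u + 1)(u + 3), so f'(3) = 8640.
Gradient descent moves in the -f' direction, i.e. u is decreasing.
The nearest critical point in that direction is u = -1, where f'' = 10800 > 0 (a local minimum). The iterate converges there.

-1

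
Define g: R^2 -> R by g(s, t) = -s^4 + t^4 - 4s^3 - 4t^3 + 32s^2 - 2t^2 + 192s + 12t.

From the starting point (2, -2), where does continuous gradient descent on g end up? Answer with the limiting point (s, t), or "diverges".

g is separable, so gradient descent decouples: s follows -∂g/∂s, t follows -∂g/∂t.
∂g/∂s = -4(s - 4)(s + 3)(s + 4); at s=2 this is 240, so s decreases.
∂g/∂t = 4(t - 3)(t - 1)(t + 1); at t=-2 this is -60, so t increases.
s converges to its nearest critical value -3 (a local min of the s-part); t converges to -1. The iterate converges to (-3, -1).

(-3, -1)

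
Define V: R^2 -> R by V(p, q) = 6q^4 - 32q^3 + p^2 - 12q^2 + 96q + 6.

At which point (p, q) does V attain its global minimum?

(0, 4)

V(p,q) separates as A(p) + B(q) + 6, so its minimum is min A + min B + 6.
A'(p) = 2p vanishes at p ∈ {0}; B'(q) = 24(q - 4)(q - 1)(q + 1) vanishes at q ∈ {-1, 1, 4}.
Local minima of A (where A''>0): A(0)=0. Local minima of B: B(-1)=-70, B(4)=-320.
So the global minimum of V is A(0) + B(4) + 6 = 0 − 320 + 6 = -314, attained at (0, 4).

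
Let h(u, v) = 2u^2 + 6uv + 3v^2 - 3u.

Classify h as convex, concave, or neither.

neither

h is quadratic, so its Hessian is the constant matrix H = [[4, 6], [6, 6]].
det(H) = -12, tr(H) = 10.
det(H) < 0, so H is indefinite: neither convex nor concave.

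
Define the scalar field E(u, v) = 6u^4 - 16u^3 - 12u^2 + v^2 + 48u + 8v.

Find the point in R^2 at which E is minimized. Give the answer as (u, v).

E(u,v) separates as P(u) + Q(v), so its minimum is min P + min Q.
P'(u) = 24(u - 2)(u - 1)(u + 1) vanishes at u ∈ {-1, 1, 2}; Q'(v) = 2v + 8 vanishes at v ∈ {-4}.
Local minima of P (where P''>0): P(-1)=-38, P(2)=16. Local minima of Q: Q(-4)=-16.
So the global minimum of E is P(-1) + Q(-4) = -38 − 16 = -54, attained at (-1, -4).

(-1, -4)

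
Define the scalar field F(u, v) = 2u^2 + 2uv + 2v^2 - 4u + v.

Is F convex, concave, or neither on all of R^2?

convex

F is quadratic, so its Hessian is the constant matrix H = [[4, 2], [2, 4]].
det(H) = 12, tr(H) = 8.
det(H) > 0 and tr(H) > 0, so H is positive definite everywhere: convex.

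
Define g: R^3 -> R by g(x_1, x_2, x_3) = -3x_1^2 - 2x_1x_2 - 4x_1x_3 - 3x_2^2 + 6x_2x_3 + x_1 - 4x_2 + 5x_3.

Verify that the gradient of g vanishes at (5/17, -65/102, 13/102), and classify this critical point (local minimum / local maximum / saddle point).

saddle point

∇g = (-6x_1 - 2x_2 - 4x_3 + 1, -2x_1 - 6x_2 + 6x_3 - 4, -4x_1 + 6x_2 + 5); substituting (5/17, -65/102, 13/102) gives ∇g = (0, 0, 0), so (5/17, -65/102, 13/102) is indeed a critical point.
The Hessian is constant: H = [[-6, -2, -4], [-2, -6, 6], [-4, 6, 0]].
Leading principal minors: Δ₁ = -6, Δ₂ = 32, Δ₃ = 408.
The minors fit neither the all-positive nor the alternating-sign pattern, so H is indefinite: a saddle point.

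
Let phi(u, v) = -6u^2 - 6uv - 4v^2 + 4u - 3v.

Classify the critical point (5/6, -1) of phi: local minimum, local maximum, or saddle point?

The Hessian of phi is constant: H = [[-12, -6], [-6, -8]].
det(H) = (-12)·(-8) − (-6)² = 60.
det(H) > 0 and tr(H) = -20 < 0, so H is negative definite and the point is a local maximum.

local maximum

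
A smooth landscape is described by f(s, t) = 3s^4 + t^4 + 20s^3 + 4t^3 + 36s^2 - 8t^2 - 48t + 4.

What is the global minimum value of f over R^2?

-76

f(s,t) separates as P(s) + Q(t) + 4, so its minimum is min P + min Q + 4.
P'(s) = 12s(s + 2)(s + 3) vanishes at s ∈ {-3, -2, 0}; Q'(t) = 4(t - 2)(t + 2)(t + 3) vanishes at t ∈ {-3, -2, 2}.
Local minima of P (where P''>0): P(-3)=27, P(0)=0. Local minima of Q: Q(-3)=45, Q(2)=-80.
So the global minimum of f is P(0) + Q(2) + 4 = 0 − 80 + 4 = -76, attained at (0, 2).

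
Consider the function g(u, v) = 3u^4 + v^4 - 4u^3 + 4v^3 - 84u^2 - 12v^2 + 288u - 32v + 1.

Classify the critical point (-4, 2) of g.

local minimum

The mixed partial ∂²g/∂u∂v is 0, so the Hessian at any point is diag(g_uu, g_vv) = diag(12(3u^2 - 2u - 14), 12(v^2 + 2v - 2)).
At (-4, 2): H = diag(504, 72).
Both eigenvalues are positive, so H is positive definite: a local minimum.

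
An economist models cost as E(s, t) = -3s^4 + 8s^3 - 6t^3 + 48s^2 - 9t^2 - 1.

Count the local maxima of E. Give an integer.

2

E separates as a function of s plus a function of t, so ∇E=0 decouples.
∂E/∂s = -12s(s - 4)(s + 2) = 0 at s ∈ {-2, 0, 4}; ∂E/∂t = -18t(t + 1) = 0 at t ∈ {-1, 0}.
The Hessian is diagonal: diag(E_ss, E_tt). Second derivatives: E_ss(-2)=-144, E_ss(0)=96, E_ss(4)=-288; E_tt(-1)=18, E_tt(0)=-18.
Local maxima occur where both diagonal entries negative: (-2, 0), (4, 0). Count: 2.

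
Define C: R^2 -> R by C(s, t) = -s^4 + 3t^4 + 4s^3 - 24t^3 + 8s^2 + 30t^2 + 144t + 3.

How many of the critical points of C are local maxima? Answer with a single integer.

2

C separates as a function of s plus a function of t, so ∇C=0 decouples.
∂C/∂s = -4s(s - 4)(s + 1) = 0 at s ∈ {-1, 0, 4}; ∂C/∂t = 12(t - 4)(t - 3)(t + 1) = 0 at t ∈ {-1, 3, 4}.
The Hessian is diagonal: diag(C_ss, C_tt). Second derivatives: C_ss(-1)=-20, C_ss(0)=16, C_ss(4)=-80; C_tt(-1)=240, C_tt(3)=-48, C_tt(4)=60.
Local maxima occur where both diagonal entries negative: (-1, 3), (4, 3). Count: 2.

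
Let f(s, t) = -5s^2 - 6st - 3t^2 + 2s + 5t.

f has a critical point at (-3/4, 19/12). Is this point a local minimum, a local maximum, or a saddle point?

local maximum

The Hessian of f is constant: H = [[-10, -6], [-6, -6]].
det(H) = (-10)·(-6) − (-6)² = 24.
det(H) > 0 and tr(H) = -16 < 0, so H is negative definite and the point is a local maximum.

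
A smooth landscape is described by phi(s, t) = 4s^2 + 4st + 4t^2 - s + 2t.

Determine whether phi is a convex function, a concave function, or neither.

convex

phi is quadratic, so its Hessian is the constant matrix H = [[8, 4], [4, 8]].
det(H) = 48, tr(H) = 16.
det(H) > 0 and tr(H) > 0, so H is positive definite everywhere: convex.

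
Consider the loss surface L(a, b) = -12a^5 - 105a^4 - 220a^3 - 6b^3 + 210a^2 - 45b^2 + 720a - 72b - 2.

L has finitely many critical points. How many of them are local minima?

L separates as a function of a plus a function of b, so ∇L=0 decouples.
∂L/∂a = -60(a - 1)(a + 1)(a + 3)(a + 4) = 0 at a ∈ {-4, -3, -1, 1}; ∂L/∂b = -18(b + 1)(b + 4) = 0 at b ∈ {-4, -1}.
The Hessian is diagonal: diag(L_aa, L_bb). Second derivatives: L_aa(-4)=900, L_aa(-3)=-480, L_aa(-1)=720, L_aa(1)=-2400; L_bb(-4)=54, L_bb(-1)=-54.
Local minima occur where both diagonal entries positive: (-4, -4), (-1, -4). Count: 2.

2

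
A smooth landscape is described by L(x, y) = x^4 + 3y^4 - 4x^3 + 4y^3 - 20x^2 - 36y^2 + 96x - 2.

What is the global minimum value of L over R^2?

-470

L(x,y) separates as P(x) + Q(y) − 2, so its minimum is min P + min Q − 2.
P'(x) = 4(x - 4)(x - 2)(x + 3) vanishes at x ∈ {-3, 2, 4}; Q'(y) = 12y(y - 2)(y + 3) vanishes at y ∈ {-3, 0, 2}.
Local minima of P (where P''>0): P(-3)=-279, P(4)=64. Local minima of Q: Q(-3)=-189, Q(2)=-64.
So the global minimum of L is P(-3) + Q(-3) − 2 = -279 − 189 − 2 = -470, attained at (-3, -3).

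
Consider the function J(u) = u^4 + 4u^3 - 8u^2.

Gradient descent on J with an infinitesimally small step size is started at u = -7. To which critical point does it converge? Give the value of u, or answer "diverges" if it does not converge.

-4

J'(u) = 4u(u - 1)(u + 4), so J'(-7) = -672.
Gradient descent moves in the -J' direction, i.e. u is increasing.
The nearest critical point in that direction is u = -4, where J'' = 80 > 0 (a local minimum). The iterate converges there.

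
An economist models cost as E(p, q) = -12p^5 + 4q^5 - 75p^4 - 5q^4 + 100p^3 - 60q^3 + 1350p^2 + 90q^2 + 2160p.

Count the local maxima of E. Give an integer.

4

E separates as a function of p plus a function of q, so ∇E=0 decouples.
∂E/∂p = -60(p - 3)(p + 1)(p + 3)(p + 4) = 0 at p ∈ {-4, -3, -1, 3}; ∂E/∂q = 20q(q - 3)(q - 1)(q + 3) = 0 at q ∈ {-3, 0, 1, 3}.
The Hessian is diagonal: diag(E_pp, E_qq). Second derivatives: E_pp(-4)=1260, E_pp(-3)=-720, E_pp(-1)=1440, E_pp(3)=-10080; E_qq(-3)=-1440, E_qq(0)=180, E_qq(1)=-160, E_qq(3)=720.
Local maxima occur where both diagonal entries negative: (-3, -3), (-3, 1), (3, -3), (3, 1). Count: 4.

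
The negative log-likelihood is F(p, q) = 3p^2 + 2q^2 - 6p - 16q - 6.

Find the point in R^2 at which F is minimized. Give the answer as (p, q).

(1, 4)

F(p,q) separates as A(p) + B(q) − 6, so its minimum is min A + min B − 6.
A'(p) = 6p - 6 vanishes at p ∈ {1}; B'(q) = 4q - 16 vanishes at q ∈ {4}.
Local minima of A (where A''>0): A(1)=-3. Local minima of B: B(4)=-32.
So the global minimum of F is A(1) + B(4) − 6 = -3 − 32 − 6 = -41, attained at (1, 4).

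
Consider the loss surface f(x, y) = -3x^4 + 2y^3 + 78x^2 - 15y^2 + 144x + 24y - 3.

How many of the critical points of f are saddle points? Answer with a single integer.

3

f separates as a function of x plus a function of y, so ∇f=0 decouples.
∂f/∂x = -12(x - 4)(x + 1)(x + 3) = 0 at x ∈ {-3, -1, 4}; ∂f/∂y = 6(y - 4)(y - 1) = 0 at y ∈ {1, 4}.
The Hessian is diagonal: diag(f_xx, f_yy). Second derivatives: f_xx(-3)=-168, f_xx(-1)=120, f_xx(4)=-420; f_yy(1)=-18, f_yy(4)=18.
Saddle points occur where the two diagonal entries have opposite signs: (-3, 4), (-1, 1), (4, 4). Count: 3.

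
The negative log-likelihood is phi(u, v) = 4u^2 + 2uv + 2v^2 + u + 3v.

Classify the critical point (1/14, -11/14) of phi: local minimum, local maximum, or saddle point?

The Hessian of phi is constant: H = [[8, 2], [2, 4]].
det(H) = 8·4 − 2² = 28.
det(H) > 0 and tr(H) = 12 > 0, so H is positive definite and the point is a local minimum.

local minimum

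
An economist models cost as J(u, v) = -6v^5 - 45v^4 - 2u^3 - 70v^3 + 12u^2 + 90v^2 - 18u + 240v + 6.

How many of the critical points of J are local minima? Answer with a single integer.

J separates as a function of u plus a function of v, so ∇J=0 decouples.
∂J/∂u = -6(u - 3)(u - 1) = 0 at u ∈ {1, 3}; ∂J/∂v = -30(v - 1)(v + 1)(v + 2)(v + 4) = 0 at v ∈ {-4, -2, -1, 1}.
The Hessian is diagonal: diag(J_uu, J_vv). Second derivatives: J_uu(1)=12, J_uu(3)=-12; J_vv(-4)=900, J_vv(-2)=-180, J_vv(-1)=180, J_vv(1)=-900.
Local minima occur where both diagonal entries positive: (1, -4), (1, -1). Count: 2.

2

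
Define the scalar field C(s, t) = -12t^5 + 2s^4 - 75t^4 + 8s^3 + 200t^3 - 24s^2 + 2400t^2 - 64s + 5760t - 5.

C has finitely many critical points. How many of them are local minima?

C separates as a function of s plus a function of t, so ∇C=0 decouples.
∂C/∂s = 8(s - 2)(s + 1)(s + 4) = 0 at s ∈ {-4, -1, 2}; ∂C/∂t = -60(t - 4)(t + 2)(t + 3)(t + 4) = 0 at t ∈ {-4, -3, -2, 4}.
The Hessian is diagonal: diag(C_ss, C_tt). Second derivatives: C_ss(-4)=144, C_ss(-1)=-72, C_ss(2)=144; C_tt(-4)=960, C_tt(-3)=-420, C_tt(-2)=720, C_tt(4)=-20160.
Local minima occur where both diagonal entries positive: (-4, -4), (-4, -2), (2, -4), (2, -2). Count: 4.

4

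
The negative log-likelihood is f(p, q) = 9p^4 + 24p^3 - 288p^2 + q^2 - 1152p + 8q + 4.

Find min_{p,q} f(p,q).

-5388

f(p,q) separates as A(p) + B(q) + 4, so its minimum is min A + min B + 4.
A'(p) = 36(p - 4)(p + 2)(p + 4) vanishes at p ∈ {-4, -2, 4}; B'(q) = 2q + 8 vanishes at q ∈ {-4}.
Local minima of A (where A''>0): A(-4)=768, A(4)=-5376. Local minima of B: B(-4)=-16.
So the global minimum of f is A(4) + B(-4) + 4 = -5376 − 16 + 4 = -5388, attained at (4, -4).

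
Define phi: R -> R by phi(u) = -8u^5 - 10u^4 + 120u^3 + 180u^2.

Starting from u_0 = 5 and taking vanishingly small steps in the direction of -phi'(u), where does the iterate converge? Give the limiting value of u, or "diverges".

diverges

phi'(u) = -40u(u - 3)(u + 1)(u + 3), so phi'(5) = -19200.
Gradient descent moves in the -phi' direction, i.e. u is increasing.
There is no critical point above u=5, and phi' keeps the same sign, so the iterate runs off to +∞.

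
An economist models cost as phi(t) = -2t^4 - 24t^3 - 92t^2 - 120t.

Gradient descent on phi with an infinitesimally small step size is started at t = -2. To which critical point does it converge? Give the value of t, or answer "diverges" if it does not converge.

phi'(t) = -8(t + 1)(t + 3)(t + 5), so phi'(-2) = 24.
Gradient descent moves in the -phi' direction, i.e. t is decreasing.
The nearest critical point in that direction is t = -3, where phi'' = 32 > 0 (a local minimum). The iterate converges there.

-3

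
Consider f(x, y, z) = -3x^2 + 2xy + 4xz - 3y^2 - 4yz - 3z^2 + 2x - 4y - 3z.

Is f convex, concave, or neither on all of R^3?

concave

f is quadratic, so its Hessian is the constant matrix H = [[-6, 2, 4], [2, -6, -4], [4, -4, -6]].
Leading principal minors: -6, 32, -64.
Signs alternate −, +, − ⇒ H ≺ 0 ⇒ concave.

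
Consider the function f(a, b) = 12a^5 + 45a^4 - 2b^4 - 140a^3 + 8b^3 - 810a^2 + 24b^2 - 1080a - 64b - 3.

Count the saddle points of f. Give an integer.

6

f separates as a function of a plus a function of b, so ∇f=0 decouples.
∂f/∂a = 60(a - 3)(a + 1)(a + 2)(a + 3) = 0 at a ∈ {-3, -2, -1, 3}; ∂f/∂b = -8(b - 4)(b - 1)(b + 2) = 0 at b ∈ {-2, 1, 4}.
The Hessian is diagonal: diag(f_aa, f_bb). Second derivatives: f_aa(-3)=-720, f_aa(-2)=300, f_aa(-1)=-480, f_aa(3)=7200; f_bb(-2)=-144, f_bb(1)=72, f_bb(4)=-144.
Saddle points occur where the two diagonal entries have opposite signs: (-3, 1), (-2, -2), (-2, 4), (-1, 1), (3, -2), (3, 4). Count: 6.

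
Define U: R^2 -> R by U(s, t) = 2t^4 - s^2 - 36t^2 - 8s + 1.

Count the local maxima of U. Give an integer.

U separates as a function of s plus a function of t, so ∇U=0 decouples.
∂U/∂s = -2(s + 4) = 0 at s ∈ {-4}; ∂U/∂t = 8t(t - 3)(t + 3) = 0 at t ∈ {-3, 0, 3}.
The Hessian is diagonal: diag(U_ss, U_tt). Second derivatives: U_ss(-4)=-2; U_tt(-3)=144, U_tt(0)=-72, U_tt(3)=144.
Local maxima occur where both diagonal entries negative: (-4, 0). Count: 1.

1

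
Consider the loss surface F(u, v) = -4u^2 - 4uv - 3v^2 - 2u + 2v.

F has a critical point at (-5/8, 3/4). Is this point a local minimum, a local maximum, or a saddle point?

The Hessian of F is constant: H = [[-8, -4], [-4, -6]].
det(H) = (-8)·(-6) − (-4)² = 32.
det(H) > 0 and tr(H) = -14 < 0, so H is negative definite and the point is a local maximum.

local maximum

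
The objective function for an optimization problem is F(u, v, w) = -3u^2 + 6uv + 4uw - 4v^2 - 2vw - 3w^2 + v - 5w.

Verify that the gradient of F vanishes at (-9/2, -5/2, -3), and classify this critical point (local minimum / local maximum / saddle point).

local maximum

∇F = (-6u + 6v + 4w, 6u - 8v - 2w + 1, 4u - 2v - 6w - 5); substituting (-9/2, -5/2, -3) gives ∇F = (0, 0, 0), so (-9/2, -5/2, -3) is indeed a critical point.
The Hessian is constant: H = [[-6, 6, 4], [6, -8, -2], [4, -2, -6]].
Leading principal minors: Δ₁ = -6, Δ₂ = 12, Δ₃ = -16.
The minors alternate sign starting negative (−, +, −), so H is negative definite: a local maximum.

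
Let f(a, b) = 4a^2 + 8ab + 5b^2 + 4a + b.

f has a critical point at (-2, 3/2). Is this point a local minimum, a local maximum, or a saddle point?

The Hessian of f is constant: H = [[8, 8], [8, 10]].
det(H) = 8·10 − 8² = 16.
det(H) > 0 and tr(H) = 18 > 0, so H is positive definite and the point is a local minimum.

local minimum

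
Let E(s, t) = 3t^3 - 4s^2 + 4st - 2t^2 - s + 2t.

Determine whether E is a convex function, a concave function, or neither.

The term 3t^3 is cubic, so the Hessian is not constant.
∂²E/∂t² = 18t - 4, which takes both signs as t varies (negative for sufficiently negative t). A diagonal entry of the Hessian changing sign means the Hessian is neither positive- nor negative-semidefinite on all of R^2.

neither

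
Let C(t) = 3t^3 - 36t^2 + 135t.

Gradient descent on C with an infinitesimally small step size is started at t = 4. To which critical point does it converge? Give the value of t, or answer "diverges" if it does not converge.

5

C'(t) = 9(t - 5)(t - 3), so C'(4) = -9.
Gradient descent moves in the -C' direction, i.e. t is increasing.
The nearest critical point in that direction is t = 5, where C'' = 18 > 0 (a local minimum). The iterate converges there.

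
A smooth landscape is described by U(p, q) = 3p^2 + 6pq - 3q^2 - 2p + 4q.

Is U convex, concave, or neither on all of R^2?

U is quadratic, so its Hessian is the constant matrix H = [[6, 6], [6, -6]].
det(H) = -72, tr(H) = 0.
det(H) < 0, so H is indefinite: neither convex nor concave.

neither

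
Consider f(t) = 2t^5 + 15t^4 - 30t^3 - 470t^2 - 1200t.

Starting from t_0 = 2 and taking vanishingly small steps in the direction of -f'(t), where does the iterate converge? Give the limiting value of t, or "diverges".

f'(t) = 10(t - 4)(t + 2)(t + 3)(t + 5), so f'(2) = -2800.
Gradient descent moves in the -f' direction, i.e. t is increasing.
The nearest critical point in that direction is t = 4, where f'' = 3780 > 0 (a local minimum). The iterate converges there.

4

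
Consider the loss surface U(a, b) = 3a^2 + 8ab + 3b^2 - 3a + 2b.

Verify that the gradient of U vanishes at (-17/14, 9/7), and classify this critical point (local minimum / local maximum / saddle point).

saddle point

∇U = (6a + 8b - 3, 8a + 6b + 2); substituting (-17/14, 9/7) gives ∇U = (0, 0), so (-17/14, 9/7) is indeed a critical point.
The Hessian of U is constant: H = [[6, 8], [8, 6]].
det(H) = 6·6 − 8² = -28.
Since det(H) < 0, H is indefinite and the critical point is a saddle point.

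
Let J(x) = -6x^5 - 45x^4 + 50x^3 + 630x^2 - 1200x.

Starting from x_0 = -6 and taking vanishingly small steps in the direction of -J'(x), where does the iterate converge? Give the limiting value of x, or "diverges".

-5

J'(x) = -30(x - 2)(x - 1)(x + 4)(x + 5), so J'(-6) = -3360.
Gradient descent moves in the -J' direction, i.e. x is increasing.
The nearest critical point in that direction is x = -5, where J'' = 1260 > 0 (a local minimum). The iterate converges there.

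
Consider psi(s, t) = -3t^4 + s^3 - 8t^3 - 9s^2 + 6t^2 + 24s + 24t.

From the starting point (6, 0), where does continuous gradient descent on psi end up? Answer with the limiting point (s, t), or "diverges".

psi is separable, so gradient descent decouples: s follows -∂psi/∂s, t follows -∂psi/∂t.
∂psi/∂s = 3(s - 4)(s - 2); at s=6 this is 24, so s decreases.
∂psi/∂t = -12(t - 1)(t + 1)(t + 2); at t=0 this is 24, so t decreases.
s converges to its nearest critical value 4 (a local min of the s-part); t converges to -1. The iterate converges to (4, -1).

(4, -1)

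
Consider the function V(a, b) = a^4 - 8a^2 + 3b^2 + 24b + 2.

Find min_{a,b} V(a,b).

V(a,b) separates as P(a) + Q(b) + 2, so its minimum is min P + min Q + 2.
P'(a) = 4a(a - 2)(a + 2) vanishes at a ∈ {-2, 0, 2}; Q'(b) = 6b + 24 vanishes at b ∈ {-4}.
Local minima of P (where P''>0): P(-2)=-16, P(2)=-16. Local minima of Q: Q(-4)=-48.
So the global minimum of V is P(-2) + Q(-4) + 2 = -16 − 48 + 2 = -62, attained at (-2, -4).

-62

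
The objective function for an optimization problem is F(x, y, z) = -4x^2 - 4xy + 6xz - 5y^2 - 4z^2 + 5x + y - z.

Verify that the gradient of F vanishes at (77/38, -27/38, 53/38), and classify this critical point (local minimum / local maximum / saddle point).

local maximum

∇F = (-8x - 4y + 6z + 5, -4x - 10y + 1, 6x - 8z - 1); substituting (77/38, -27/38, 53/38) gives ∇F = (0, 0, 0), so (77/38, -27/38, 53/38) is indeed a critical point.
The Hessian is constant: H = [[-8, -4, 6], [-4, -10, 0], [6, 0, -8]].
Leading principal minors: Δ₁ = -8, Δ₂ = 64, Δ₃ = -152.
The minors alternate sign starting negative (−, +, −), so H is negative definite: a local maximum.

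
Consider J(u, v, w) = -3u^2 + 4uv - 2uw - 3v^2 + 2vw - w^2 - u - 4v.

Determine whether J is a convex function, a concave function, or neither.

concave

J is quadratic, so its Hessian is the constant matrix H = [[-6, 4, -2], [4, -6, 2], [-2, 2, -2]].
Leading principal minors: -6, 20, -24.
Signs alternate −, +, − ⇒ H ≺ 0 ⇒ concave.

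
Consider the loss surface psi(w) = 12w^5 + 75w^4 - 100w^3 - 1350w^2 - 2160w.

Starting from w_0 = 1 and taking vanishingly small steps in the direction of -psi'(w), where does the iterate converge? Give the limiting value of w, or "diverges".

psi'(w) = 60(w - 3)(w + 1)(w + 3)(w + 4), so psi'(1) = -4800.
Gradient descent moves in the -psi' direction, i.e. w is increasing.
The nearest critical point in that direction is w = 3, where psi'' = 10080 > 0 (a local minimum). The iterate converges there.

3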